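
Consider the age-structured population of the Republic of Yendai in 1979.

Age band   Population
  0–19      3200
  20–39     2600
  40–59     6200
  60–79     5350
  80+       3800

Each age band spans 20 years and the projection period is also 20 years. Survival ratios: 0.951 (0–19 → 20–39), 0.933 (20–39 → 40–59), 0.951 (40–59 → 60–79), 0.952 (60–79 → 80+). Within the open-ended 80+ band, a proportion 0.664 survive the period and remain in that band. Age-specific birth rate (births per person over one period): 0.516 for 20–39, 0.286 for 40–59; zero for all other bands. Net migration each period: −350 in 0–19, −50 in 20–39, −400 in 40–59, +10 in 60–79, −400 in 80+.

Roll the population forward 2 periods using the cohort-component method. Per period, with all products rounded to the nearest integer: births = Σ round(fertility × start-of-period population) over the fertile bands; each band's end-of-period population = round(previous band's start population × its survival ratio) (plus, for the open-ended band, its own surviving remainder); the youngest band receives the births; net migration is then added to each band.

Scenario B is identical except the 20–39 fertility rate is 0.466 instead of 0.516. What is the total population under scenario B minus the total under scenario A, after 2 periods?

-273

Period 1.
Births: 2600 × 0.516 = 1342, 6200 × 0.286 = 1773 → total 3115
20–39: 3200 × 0.951 = 3043
40–59: 2600 × 0.933 = 2426
60–79: 6200 × 0.951 = 5896
80+: 5350 × 0.952 + 3800 × 0.664 = 5093 + 2523 = 7616
Net migration: 0–19 − 350 → 2765; 20–39 − 50 → 2993; 40–59 − 400 → 2026; 60–79 + 10 → 5906; 80+ − 400 → 7216
Population now: 0–19=2765, 20–39=2993, 40–59=2026, 60–79=5906, 80+=7216
Period 2.
Births: 2993 × 0.516 = 1544, 2026 × 0.286 = 579 → total 2123
20–39: 2765 × 0.951 = 2630
40–59: 2993 × 0.933 = 2792
60–79: 2026 × 0.951 = 1927
80+: 5906 × 0.952 + 7216 × 0.664 = 5623 + 4791 = 10414
Net migration: 0–19 − 350 → 1773; 20–39 − 50 → 2580; 40–59 − 400 → 2392; 60–79 + 10 → 1937; 80+ − 400 → 10014
Population now: 0–19=1773, 20–39=2580, 40–59=2392, 60–79=1937, 80+=10014
Scenario A total after 2 periods: 18696
Scenario B projection —
Period 1.
Births: 2600 × 0.466 = 1212, 6200 × 0.286 = 1773 → total 2985
20–39: 3200 × 0.951 = 3043
40–59: 2600 × 0.933 = 2426
60–79: 6200 × 0.951 = 5896
80+: 5350 × 0.952 + 3800 × 0.664 = 5093 + 2523 = 7616
Net migration: 0–19 − 350 → 2635; 20–39 − 50 → 2993; 40–59 − 400 → 2026; 60–79 + 10 → 5906; 80+ − 400 → 7216
Population now: 0–19=2635, 20–39=2993, 40–59=2026, 60–79=5906, 80+=7216
Period 2.
Births: 2993 × 0.466 = 1395, 2026 × 0.286 = 579 → total 1974
20–39: 2635 × 0.951 = 2506
40–59: 2993 × 0.933 = 2792
60–79: 2026 × 0.951 = 1927
80+: 5906 × 0.952 + 7216 × 0.664 = 5623 + 4791 = 10414
Net migration: 0–19 − 350 → 1624; 20–39 − 50 → 2456; 40–59 − 400 → 2392; 60–79 + 10 → 1937; 80+ − 400 → 10014
Population now: 0–19=1624, 20–39=2456, 40–59=2392, 60–79=1937, 80+=10014
Scenario B total after 2 periods: 18423
Difference B − A = 18423 − 18696 = -273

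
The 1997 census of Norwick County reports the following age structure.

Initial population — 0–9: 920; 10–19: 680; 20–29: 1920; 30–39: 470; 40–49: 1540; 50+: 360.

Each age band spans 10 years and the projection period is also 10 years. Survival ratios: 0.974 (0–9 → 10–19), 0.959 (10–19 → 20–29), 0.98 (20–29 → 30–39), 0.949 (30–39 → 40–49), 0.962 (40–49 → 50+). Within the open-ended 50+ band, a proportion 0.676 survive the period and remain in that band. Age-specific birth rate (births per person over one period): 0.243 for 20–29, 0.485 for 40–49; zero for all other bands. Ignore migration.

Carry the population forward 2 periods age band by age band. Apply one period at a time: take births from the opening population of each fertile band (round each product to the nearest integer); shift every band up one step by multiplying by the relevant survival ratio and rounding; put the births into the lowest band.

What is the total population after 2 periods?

(Bands numbered youngest = 1 to oldest = 6.)
— Period 1 —
Births: 1920 × 0.243 = 467  |  1540 × 0.485 = 747 ⇒ total 1214
Band 2: 920 × 0.974 = 896
Band 3: 680 × 0.959 = 652
Band 4: 1920 × 0.98 = 1882
Band 5: 470 × 0.949 = 446
Band 6: 1540 × 0.962 + 360 × 0.676 = 1481 + 243 = 1724
Giving 1214 / 896 / 652 / 1882 / 446 / 1724.
— Period 2 —
Births: 652 × 0.243 = 158  |  446 × 0.485 = 216 ⇒ total 374
Band 2: 1214 × 0.974 = 1182
Band 3: 896 × 0.959 = 859
Band 4: 652 × 0.98 = 639
Band 5: 1882 × 0.949 = 1786
Band 6: 446 × 0.962 + 1724 × 0.676 = 429 + 1165 = 1594
Giving 374 / 1182 / 859 / 639 / 1786 / 1594.
Total after period 2: 374 + 1182 + 859 + 639 + 1786 + 1594 = 6434

6434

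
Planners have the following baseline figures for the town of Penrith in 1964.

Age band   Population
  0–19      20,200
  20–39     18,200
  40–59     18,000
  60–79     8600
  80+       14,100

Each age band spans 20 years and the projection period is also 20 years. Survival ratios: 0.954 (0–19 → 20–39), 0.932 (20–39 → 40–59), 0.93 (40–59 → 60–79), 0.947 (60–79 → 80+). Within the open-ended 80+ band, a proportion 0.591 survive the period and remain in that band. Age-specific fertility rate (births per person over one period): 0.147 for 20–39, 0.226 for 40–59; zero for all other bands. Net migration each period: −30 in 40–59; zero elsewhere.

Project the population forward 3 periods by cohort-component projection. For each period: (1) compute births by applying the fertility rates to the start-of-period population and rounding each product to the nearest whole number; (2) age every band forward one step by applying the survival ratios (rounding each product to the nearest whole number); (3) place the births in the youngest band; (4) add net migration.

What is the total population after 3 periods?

64030

[period 1]
Births: 18200 * 0.147 = 2675  |  18000 * 0.226 = 4068 — total 6743
20–39: 20200 * 0.954 = 19271
40–59: 18200 * 0.932 = 16962
60–79: 18000 * 0.93 = 16740
80+: 8600 * 0.947 + 14100 * 0.591 = 8144 + 8333 = 16477
Net migration: 40–59 − 30 → 16932
Population now: 0–19=6743, 20–39=19271, 40–59=16932, 60–79=16740, 80+=16477
[period 2]
Births: 19271 * 0.147 = 2833  |  16932 * 0.226 = 3827 — total 6660
20–39: 6743 * 0.954 = 6433
40–59: 19271 * 0.932 = 17961
60–79: 16932 * 0.93 = 15747
80+: 16740 * 0.947 + 16477 * 0.591 = 15853 + 9738 = 25591
Net migration: 40–59 − 30 → 17931
Population now: 0–19=6660, 20–39=6433, 40–59=17931, 60–79=15747, 80+=25591
[period 3]
Births: 6433 * 0.147 = 946  |  17931 * 0.226 = 4052 — total 4998
20–39: 6660 * 0.954 = 6354
40–59: 6433 * 0.932 = 5996
60–79: 17931 * 0.93 = 16676
80+: 15747 * 0.947 + 25591 * 0.591 = 14912 + 15124 = 30036
Net migration: 40–59 − 30 → 5966
Population now: 0–19=4998, 20–39=6354, 40–59=5966, 60–79=16676, 80+=30036
Total after period 3: 4998 + 6354 + 5966 + 16676 + 30036 = 64030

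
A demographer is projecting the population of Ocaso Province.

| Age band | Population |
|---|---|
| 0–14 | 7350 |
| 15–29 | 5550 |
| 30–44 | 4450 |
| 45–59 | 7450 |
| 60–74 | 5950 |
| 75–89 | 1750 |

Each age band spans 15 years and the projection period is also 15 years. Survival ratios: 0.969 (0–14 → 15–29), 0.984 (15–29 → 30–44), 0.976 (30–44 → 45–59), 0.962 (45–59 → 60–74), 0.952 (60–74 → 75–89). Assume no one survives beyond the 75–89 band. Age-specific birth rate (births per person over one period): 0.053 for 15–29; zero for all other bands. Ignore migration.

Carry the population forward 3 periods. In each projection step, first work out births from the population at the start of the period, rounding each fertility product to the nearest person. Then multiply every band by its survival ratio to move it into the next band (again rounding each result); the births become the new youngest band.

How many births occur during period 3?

15

Period 1.
Births: 5550 × 0.053 = 294
15–29: 7350 × 0.969 = 7122
30–44: 5550 × 0.984 = 5461
45–59: 4450 × 0.976 = 4343
60–74: 7450 × 0.962 = 7167
75–89: 5950 × 0.952 = 5664
End of period: [294, 7122, 5461, 4343, 7167, 5664]
Period 2.
Births: 7122 × 0.053 = 377
15–29: 294 × 0.969 = 285
30–44: 7122 × 0.984 = 7008
45–59: 5461 × 0.976 = 5330
60–74: 4343 × 0.962 = 4178
75–89: 7167 × 0.952 = 6823
End of period: [377, 285, 7008, 5330, 4178, 6823]
Period 3.
Births: 285 × 0.053 = 15
15–29: 377 × 0.969 = 365
30–44: 285 × 0.984 = 280
45–59: 7008 × 0.976 = 6840
60–74: 5330 × 0.962 = 5127
75–89: 4178 × 0.952 = 3977
End of period: [15, 365, 280, 6840, 5127, 3977]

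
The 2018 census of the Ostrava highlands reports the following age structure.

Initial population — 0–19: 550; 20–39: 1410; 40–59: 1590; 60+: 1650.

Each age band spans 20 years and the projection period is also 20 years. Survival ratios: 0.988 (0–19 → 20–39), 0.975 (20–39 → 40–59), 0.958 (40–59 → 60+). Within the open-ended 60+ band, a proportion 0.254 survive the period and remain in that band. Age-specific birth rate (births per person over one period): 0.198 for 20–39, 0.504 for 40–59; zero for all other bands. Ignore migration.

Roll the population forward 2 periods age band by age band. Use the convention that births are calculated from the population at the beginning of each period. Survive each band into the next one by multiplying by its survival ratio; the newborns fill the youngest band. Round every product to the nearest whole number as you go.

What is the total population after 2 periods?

4207

Period 1.
Births: 1410 × 0.198 = 279 ; 1590 × 0.504 = 801 — total 1080
20–39: 550 × 0.988 = 543
40–59: 1410 × 0.975 = 1375
60+: 1590 × 0.958 + 1650 × 0.254 = 1523 + 419 = 1942
Giving 1080 / 543 / 1375 / 1942.
Period 2.
Births: 543 × 0.198 = 108 ; 1375 × 0.504 = 693 — total 801
20–39: 1080 × 0.988 = 1067
40–59: 543 × 0.975 = 529
60+: 1375 × 0.958 + 1942 × 0.254 = 1317 + 493 = 1810
Giving 801 / 1067 / 529 / 1810.
Total after period 2: 801 + 1067 + 529 + 1810 = 4207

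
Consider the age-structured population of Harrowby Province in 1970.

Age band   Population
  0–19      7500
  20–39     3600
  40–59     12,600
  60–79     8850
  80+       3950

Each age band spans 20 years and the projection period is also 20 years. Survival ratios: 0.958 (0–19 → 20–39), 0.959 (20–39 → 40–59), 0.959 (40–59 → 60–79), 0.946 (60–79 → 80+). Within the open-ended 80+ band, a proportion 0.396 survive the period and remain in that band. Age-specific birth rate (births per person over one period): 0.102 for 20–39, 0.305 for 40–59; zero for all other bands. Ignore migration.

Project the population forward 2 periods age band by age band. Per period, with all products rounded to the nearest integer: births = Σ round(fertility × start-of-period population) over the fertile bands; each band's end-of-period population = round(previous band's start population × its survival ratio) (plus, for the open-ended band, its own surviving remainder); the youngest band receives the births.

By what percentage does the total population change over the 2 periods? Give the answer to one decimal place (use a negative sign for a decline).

-14.0

(Bands numbered youngest = 1 to oldest = 5.)
Period 1:
Births: 3600 × 0.102 = 367 ; 12600 × 0.305 = 3843 ⇒ total 4210
Band 2: 7500 × 0.958 = 7185
Band 3: 3600 × 0.959 = 3452
Band 4: 12600 × 0.959 = 12083
Band 5: 8850 × 0.946 + 3950 × 0.396 = 8372 + 1564 = 9936
End of period: [4210, 7185, 3452, 12083, 9936]
Period 2:
Births: 7185 × 0.102 = 733 ; 3452 × 0.305 = 1053 ⇒ total 1786
Band 2: 4210 × 0.958 = 4033
Band 3: 7185 × 0.959 = 6890
Band 4: 3452 × 0.959 = 3310
Band 5: 12083 × 0.946 + 9936 × 0.396 = 11431 + 3935 = 15366
End of period: [1786, 4033, 6890, 3310, 15366]
Total: 36500 → 31385; change = -5115; percentage change = -14.0%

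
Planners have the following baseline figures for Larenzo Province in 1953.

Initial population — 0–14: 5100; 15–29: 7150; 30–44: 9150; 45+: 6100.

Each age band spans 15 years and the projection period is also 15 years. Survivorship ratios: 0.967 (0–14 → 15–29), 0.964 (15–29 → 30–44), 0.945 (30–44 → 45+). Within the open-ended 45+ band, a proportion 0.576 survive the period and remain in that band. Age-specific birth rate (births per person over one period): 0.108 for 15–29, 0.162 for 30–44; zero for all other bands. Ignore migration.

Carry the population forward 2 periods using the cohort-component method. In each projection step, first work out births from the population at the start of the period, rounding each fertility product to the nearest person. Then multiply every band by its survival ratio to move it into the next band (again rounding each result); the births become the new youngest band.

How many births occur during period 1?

Period 1.
Births: 7150 × 0.108 = 772 ; 9150 × 0.162 = 1482 — total 2254
15–29: 5100 × 0.967 = 4932
30–44: 7150 × 0.964 = 6893
45+: 9150 × 0.945 + 6100 × 0.576 = 8647 + 3514 = 12161
Population now: 0–14=2254, 15–29=4932, 30–44=6893, 45+=12161

2254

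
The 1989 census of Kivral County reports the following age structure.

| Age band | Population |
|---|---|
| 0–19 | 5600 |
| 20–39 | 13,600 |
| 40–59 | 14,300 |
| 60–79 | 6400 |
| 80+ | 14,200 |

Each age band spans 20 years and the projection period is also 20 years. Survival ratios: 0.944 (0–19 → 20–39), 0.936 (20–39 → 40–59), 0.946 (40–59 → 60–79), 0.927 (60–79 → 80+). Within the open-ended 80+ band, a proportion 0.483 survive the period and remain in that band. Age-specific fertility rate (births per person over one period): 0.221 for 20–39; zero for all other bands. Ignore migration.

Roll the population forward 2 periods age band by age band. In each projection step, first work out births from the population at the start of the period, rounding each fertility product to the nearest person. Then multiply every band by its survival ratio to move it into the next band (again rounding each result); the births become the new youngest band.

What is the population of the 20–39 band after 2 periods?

2838

— Period 1 —
Births: 13600 × 0.221 = 3006
20–39: 5600 × 0.944 = 5286
40–59: 13600 × 0.936 = 12730
60–79: 14300 × 0.946 = 13528
80+: 6400 × 0.927 + 14200 × 0.483 = 5933 + 6859 = 12792
Population now: 0–19=3006, 20–39=5286, 40–59=12730, 60–79=13528, 80+=12792
— Period 2 —
Births: 5286 × 0.221 = 1168
20–39: 3006 × 0.944 = 2838
40–59: 5286 × 0.936 = 4948
60–79: 12730 × 0.946 = 12043
80+: 13528 × 0.927 + 12792 × 0.483 = 12540 + 6179 = 18719
Population now: 0–19=1168, 20–39=2838, 40–59=4948, 60–79=12043, 80+=18719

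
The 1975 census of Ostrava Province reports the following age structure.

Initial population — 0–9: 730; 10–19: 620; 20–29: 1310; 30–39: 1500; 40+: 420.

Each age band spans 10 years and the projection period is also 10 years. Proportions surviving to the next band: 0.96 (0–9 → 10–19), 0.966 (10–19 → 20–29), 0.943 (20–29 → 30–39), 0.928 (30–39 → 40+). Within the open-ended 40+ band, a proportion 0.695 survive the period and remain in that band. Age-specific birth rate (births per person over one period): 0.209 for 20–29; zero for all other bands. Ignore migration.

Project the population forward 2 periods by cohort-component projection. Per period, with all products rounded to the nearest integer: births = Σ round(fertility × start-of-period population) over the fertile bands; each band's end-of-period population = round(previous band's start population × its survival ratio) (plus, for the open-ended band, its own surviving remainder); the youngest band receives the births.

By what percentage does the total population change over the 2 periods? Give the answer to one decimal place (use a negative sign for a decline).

After projecting period 1:
Births: 1310 * 0.209 = 274
10–19: 730 * 0.96 = 701
20–29: 620 * 0.966 = 599
30–39: 1310 * 0.943 = 1235
40+: 1500 * 0.928 + 420 * 0.695 = 1392 + 292 = 1684
Population now: 0–9=274, 10–19=701, 20–29=599, 30–39=1235, 40+=1684
After projecting period 2:
Births: 599 * 0.209 = 125
10–19: 274 * 0.96 = 263
20–29: 701 * 0.966 = 677
30–39: 599 * 0.943 = 565
40+: 1235 * 0.928 + 1684 * 0.695 = 1146 + 1170 = 2316
Population now: 0–9=125, 10–19=263, 20–29=677, 30–39=565, 40+=2316
Total: 4580 → 3946; change = -634; percentage change = -13.8%

-13.8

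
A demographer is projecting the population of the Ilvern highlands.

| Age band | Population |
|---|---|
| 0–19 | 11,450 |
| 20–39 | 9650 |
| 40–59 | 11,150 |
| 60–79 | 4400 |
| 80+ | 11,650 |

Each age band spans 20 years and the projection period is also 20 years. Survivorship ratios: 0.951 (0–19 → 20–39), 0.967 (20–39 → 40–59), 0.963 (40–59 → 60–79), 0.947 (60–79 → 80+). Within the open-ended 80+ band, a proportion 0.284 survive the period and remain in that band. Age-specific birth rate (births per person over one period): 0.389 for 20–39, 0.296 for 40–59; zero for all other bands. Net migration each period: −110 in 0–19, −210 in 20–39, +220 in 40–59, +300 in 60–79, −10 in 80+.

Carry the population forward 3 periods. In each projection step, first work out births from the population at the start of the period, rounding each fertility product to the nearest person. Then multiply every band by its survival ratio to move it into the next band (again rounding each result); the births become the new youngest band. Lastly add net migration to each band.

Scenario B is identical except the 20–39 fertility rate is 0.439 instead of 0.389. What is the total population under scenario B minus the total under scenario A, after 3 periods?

1472

(Bands numbered youngest = 1 to oldest = 5.)
Period 1:
Births: 9650 * 0.389 = 3754  |  11150 * 0.296 = 3300 — total 7054
Band 2: 11450 * 0.951 = 10889
Band 3: 9650 * 0.967 = 9332
Band 4: 11150 * 0.963 = 10737
Band 5: 4400 * 0.947 + 11650 * 0.284 = 4167 + 3309 = 7476
Net migration: Band 1 − 110 → 6944; Band 2 − 210 → 10679; Band 3 + 220 → 9552; Band 4 + 300 → 11037; Band 5 − 10 → 7466
→ [6944, 10679, 9552, 11037, 7466]
Period 2:
Births: 10679 * 0.389 = 4154  |  9552 * 0.296 = 2827 — total 6981
Band 2: 6944 * 0.951 = 6604
Band 3: 10679 * 0.967 = 10327
Band 4: 9552 * 0.963 = 9199
Band 5: 11037 * 0.947 + 7466 * 0.284 = 10452 + 2120 = 12572
Net migration: Band 1 − 110 → 6871; Band 2 − 210 → 6394; Band 3 + 220 → 10547; Band 4 + 300 → 9499; Band 5 − 10 → 12562
→ [6871, 6394, 10547, 9499, 12562]
Period 3:
Births: 6394 * 0.389 = 2487  |  10547 * 0.296 = 3122 — total 5609
Band 2: 6871 * 0.951 = 6534
Band 3: 6394 * 0.967 = 6183
Band 4: 10547 * 0.963 = 10157
Band 5: 9499 * 0.947 + 12562 * 0.284 = 8996 + 3568 = 12564
Net migration: Band 1 − 110 → 5499; Band 2 − 210 → 6324; Band 3 + 220 → 6403; Band 4 + 300 → 10457; Band 5 − 10 → 12554
→ [5499, 6324, 6403, 10457, 12554]
Scenario A total after 3 periods: 41237
Scenario B projection —
Period 1:
Births: 9650 * 0.439 = 4236  |  11150 * 0.296 = 3300 — total 7536
Band 2: 11450 * 0.951 = 10889
Band 3: 9650 * 0.967 = 9332
Band 4: 11150 * 0.963 = 10737
Band 5: 4400 * 0.947 + 11650 * 0.284 = 4167 + 3309 = 7476
Net migration: Band 1 − 110 → 7426; Band 2 − 210 → 10679; Band 3 + 220 → 9552; Band 4 + 300 → 11037; Band 5 − 10 → 7466
→ [7426, 10679, 9552, 11037, 7466]
Period 2:
Births: 10679 * 0.439 = 4688  |  9552 * 0.296 = 2827 — total 7515
Band 2: 7426 * 0.951 = 7062
Band 3: 10679 * 0.967 = 10327
Band 4: 9552 * 0.963 = 9199
Band 5: 11037 * 0.947 + 7466 * 0.284 = 10452 + 2120 = 12572
Net migration: Band 1 − 110 → 7405; Band 2 − 210 → 6852; Band 3 + 220 → 10547; Band 4 + 300 → 9499; Band 5 − 10 → 12562
→ [7405, 6852, 10547, 9499, 12562]
Period 3:
Births: 6852 * 0.439 = 3008  |  10547 * 0.296 = 3122 — total 6130
Band 2: 7405 * 0.951 = 7042
Band 3: 6852 * 0.967 = 6626
Band 4: 10547 * 0.963 = 10157
Band 5: 9499 * 0.947 + 12562 * 0.284 = 8996 + 3568 = 12564
Net migration: Band 1 − 110 → 6020; Band 2 − 210 → 6832; Band 3 + 220 → 6846; Band 4 + 300 → 10457; Band 5 − 10 → 12554
→ [6020, 6832, 6846, 10457, 12554]
Scenario B total after 3 periods: 42709
Difference B − A = 42709 − 41237 = 1472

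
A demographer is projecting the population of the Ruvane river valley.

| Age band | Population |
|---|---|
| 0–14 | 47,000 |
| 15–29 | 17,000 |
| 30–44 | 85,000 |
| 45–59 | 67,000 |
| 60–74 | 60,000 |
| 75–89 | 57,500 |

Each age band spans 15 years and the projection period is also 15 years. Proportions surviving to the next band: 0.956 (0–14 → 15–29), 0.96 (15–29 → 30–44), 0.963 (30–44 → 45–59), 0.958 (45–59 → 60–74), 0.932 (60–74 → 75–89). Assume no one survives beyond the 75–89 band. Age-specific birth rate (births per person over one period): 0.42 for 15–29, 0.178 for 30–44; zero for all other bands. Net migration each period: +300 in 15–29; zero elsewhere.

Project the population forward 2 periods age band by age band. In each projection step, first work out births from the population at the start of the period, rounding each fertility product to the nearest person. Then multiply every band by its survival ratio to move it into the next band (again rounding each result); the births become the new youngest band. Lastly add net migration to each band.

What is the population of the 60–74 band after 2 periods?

78417

Period 1.
Births: 17000 × 0.42 = 7140  |  85000 × 0.178 = 15130 ⇒ total 22270
15–29: 47000 × 0.956 = 44932
30–44: 17000 × 0.96 = 16320
45–59: 85000 × 0.963 = 81855
60–74: 67000 × 0.958 = 64186
75–89: 60000 × 0.932 = 55920
Net migration: 15–29 + 300 → 45232
→ [22270, 45232, 16320, 81855, 64186, 55920]
Period 2.
Births: 45232 × 0.42 = 18997  |  16320 × 0.178 = 2905 ⇒ total 21902
15–29: 22270 × 0.956 = 21290
30–44: 45232 × 0.96 = 43423
45–59: 16320 × 0.963 = 15716
60–74: 81855 × 0.958 = 78417
75–89: 64186 × 0.932 = 59821
Net migration: 15–29 + 300 → 21590
→ [21902, 21590, 43423, 15716, 78417, 59821]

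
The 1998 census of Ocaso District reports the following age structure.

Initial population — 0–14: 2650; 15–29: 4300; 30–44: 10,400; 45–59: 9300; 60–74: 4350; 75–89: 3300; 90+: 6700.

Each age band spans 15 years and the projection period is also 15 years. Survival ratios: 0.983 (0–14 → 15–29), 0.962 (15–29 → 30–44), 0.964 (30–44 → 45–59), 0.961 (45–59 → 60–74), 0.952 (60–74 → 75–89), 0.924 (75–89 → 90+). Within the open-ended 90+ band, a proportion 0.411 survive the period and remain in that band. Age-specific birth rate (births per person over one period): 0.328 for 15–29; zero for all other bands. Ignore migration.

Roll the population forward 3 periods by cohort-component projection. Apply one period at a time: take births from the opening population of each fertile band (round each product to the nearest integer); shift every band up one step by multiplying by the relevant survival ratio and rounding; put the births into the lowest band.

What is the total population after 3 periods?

28462

Period 1.
Births: 4300 * 0.328 = 1410
15–29: 2650 * 0.983 = 2605
30–44: 4300 * 0.962 = 4137
45–59: 10400 * 0.964 = 10026
60–74: 9300 * 0.961 = 8937
75–89: 4350 * 0.952 = 4141
90+: 3300 * 0.924 + 6700 * 0.411 = 3049 + 2754 = 5803
Population now: 0–14=1410, 15–29=2605, 30–44=4137, 45–59=10026, 60–74=8937, 75–89=4141, 90+=5803
Period 2.
Births: 2605 * 0.328 = 854
15–29: 1410 * 0.983 = 1386
30–44: 2605 * 0.962 = 2506
45–59: 4137 * 0.964 = 3988
60–74: 10026 * 0.961 = 9635
75–89: 8937 * 0.952 = 8508
90+: 4141 * 0.924 + 5803 * 0.411 = 3826 + 2385 = 6211
Population now: 0–14=854, 15–29=1386, 30–44=2506, 45–59=3988, 60–74=9635, 75–89=8508, 90+=6211
Period 3.
Births: 1386 * 0.328 = 455
15–29: 854 * 0.983 = 839
30–44: 1386 * 0.962 = 1333
45–59: 2506 * 0.964 = 2416
60–74: 3988 * 0.961 = 3832
75–89: 9635 * 0.952 = 9173
90+: 8508 * 0.924 + 6211 * 0.411 = 7861 + 2553 = 10414
Population now: 0–14=455, 15–29=839, 30–44=1333, 45–59=2416, 60–74=3832, 75–89=9173, 90+=10414
Total after period 3: 455 + 839 + 1333 + 2416 + 3832 + 9173 + 10414 = 28462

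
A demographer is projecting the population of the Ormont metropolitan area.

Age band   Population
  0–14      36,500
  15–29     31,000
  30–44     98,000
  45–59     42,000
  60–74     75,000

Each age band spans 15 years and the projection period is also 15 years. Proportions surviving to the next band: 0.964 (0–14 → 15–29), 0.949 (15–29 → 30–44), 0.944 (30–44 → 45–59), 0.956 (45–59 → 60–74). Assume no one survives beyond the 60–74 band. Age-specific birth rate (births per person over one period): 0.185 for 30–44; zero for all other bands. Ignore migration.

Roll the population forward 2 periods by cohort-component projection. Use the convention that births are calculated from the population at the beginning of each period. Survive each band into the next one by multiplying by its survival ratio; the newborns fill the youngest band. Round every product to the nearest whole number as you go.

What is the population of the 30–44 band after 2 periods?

33392

(Groups numbered youngest = 1 to oldest = 5.)
[period 1]
Births: 98000 × 0.185 = 18130
Group 2: 36500 × 0.964 = 35186
Group 3: 31000 × 0.949 = 29419
Group 4: 98000 × 0.944 = 92512
Group 5: 42000 × 0.956 = 40152
Giving 18130 / 35186 / 29419 / 92512 / 40152.
[period 2]
Births: 29419 × 0.185 = 5443
Group 2: 18130 × 0.964 = 17477
Group 3: 35186 × 0.949 = 33392
Group 4: 29419 × 0.944 = 27772
Group 5: 92512 × 0.956 = 88441
Giving 5443 / 17477 / 33392 / 27772 / 88441.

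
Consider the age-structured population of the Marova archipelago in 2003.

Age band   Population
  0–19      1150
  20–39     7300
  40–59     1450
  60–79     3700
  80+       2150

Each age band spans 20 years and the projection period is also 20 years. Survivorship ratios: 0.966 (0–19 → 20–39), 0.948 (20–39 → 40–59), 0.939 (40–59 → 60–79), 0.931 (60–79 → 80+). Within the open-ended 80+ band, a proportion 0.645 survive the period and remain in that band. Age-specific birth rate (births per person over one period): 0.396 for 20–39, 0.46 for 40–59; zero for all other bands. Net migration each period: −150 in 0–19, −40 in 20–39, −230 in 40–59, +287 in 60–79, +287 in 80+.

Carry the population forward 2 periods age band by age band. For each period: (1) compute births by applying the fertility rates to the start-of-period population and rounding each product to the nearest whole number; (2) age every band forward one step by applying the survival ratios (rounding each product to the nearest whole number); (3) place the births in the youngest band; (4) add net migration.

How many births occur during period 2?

3501

Numbering the bands 1..5 from youngest to oldest:
[period 1]
Births: 7300 × 0.396 = 2891, 1450 × 0.46 = 667 — total 3558
Band 2: 1150 × 0.966 = 1111
Band 3: 7300 × 0.948 = 6920
Band 4: 1450 × 0.939 = 1362
Band 5: 3700 × 0.931 + 2150 × 0.645 = 3445 + 1387 = 4832
Net migration: Band 1 − 150 → 3408; Band 2 − 40 → 1071; Band 3 − 230 → 6690; Band 4 + 287 → 1649; Band 5 + 287 → 5119
→ [3408, 1071, 6690, 1649, 5119]
[period 2]
Births: 1071 × 0.396 = 424, 6690 × 0.46 = 3077 — total 3501
Band 2: 3408 × 0.966 = 3292
Band 3: 1071 × 0.948 = 1015
Band 4: 6690 × 0.939 = 6282
Band 5: 1649 × 0.931 + 5119 × 0.645 = 1535 + 3302 = 4837
Net migration: Band 1 − 150 → 3351; Band 2 − 40 → 3252; Band 3 − 230 → 785; Band 4 + 287 → 6569; Band 5 + 287 → 5124
→ [3351, 3252, 785, 6569, 5124]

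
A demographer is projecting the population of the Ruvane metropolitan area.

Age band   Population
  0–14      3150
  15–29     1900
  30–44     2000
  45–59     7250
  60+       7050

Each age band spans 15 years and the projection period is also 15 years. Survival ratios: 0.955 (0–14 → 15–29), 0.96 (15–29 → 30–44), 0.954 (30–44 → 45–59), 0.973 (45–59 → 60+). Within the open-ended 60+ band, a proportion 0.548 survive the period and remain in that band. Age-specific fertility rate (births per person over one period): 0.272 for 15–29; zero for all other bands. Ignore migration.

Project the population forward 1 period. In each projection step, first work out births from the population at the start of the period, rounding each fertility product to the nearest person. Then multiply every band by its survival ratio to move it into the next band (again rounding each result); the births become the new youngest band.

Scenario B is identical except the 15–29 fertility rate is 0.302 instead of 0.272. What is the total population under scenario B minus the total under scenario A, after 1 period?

After projecting period 1:
Births: 1900 × 0.272 = 517
15–29: 3150 × 0.955 = 3008
30–44: 1900 × 0.96 = 1824
45–59: 2000 × 0.954 = 1908
60+: 7250 × 0.973 + 7050 × 0.548 = 7054 + 3863 = 10917
Population now: 0–14=517, 15–29=3008, 30–44=1824, 45–59=1908, 60+=10917
Scenario A total after 1 period: 18174
Scenario B projection —
After projecting period 1:
Births: 1900 × 0.302 = 574
15–29: 3150 × 0.955 = 3008
30–44: 1900 × 0.96 = 1824
45–59: 2000 × 0.954 = 1908
60+: 7250 × 0.973 + 7050 × 0.548 = 7054 + 3863 = 10917
Population now: 0–14=574, 15–29=3008, 30–44=1824, 45–59=1908, 60+=10917
Scenario B total after 1 period: 18231
Difference B − A = 18231 − 18174 = 57

57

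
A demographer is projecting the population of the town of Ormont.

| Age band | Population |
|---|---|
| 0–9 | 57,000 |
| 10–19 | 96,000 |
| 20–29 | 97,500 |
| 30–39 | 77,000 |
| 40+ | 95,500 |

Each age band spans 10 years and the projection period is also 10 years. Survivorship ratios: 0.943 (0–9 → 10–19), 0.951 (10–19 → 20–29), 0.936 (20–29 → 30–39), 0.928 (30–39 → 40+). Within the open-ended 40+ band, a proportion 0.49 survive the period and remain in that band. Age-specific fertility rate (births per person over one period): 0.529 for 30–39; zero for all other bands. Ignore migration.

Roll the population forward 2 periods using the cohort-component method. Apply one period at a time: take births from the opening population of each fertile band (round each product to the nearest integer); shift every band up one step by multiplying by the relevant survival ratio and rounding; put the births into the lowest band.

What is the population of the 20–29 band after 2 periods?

51117

Period 1:
Births: 77000 × 0.529 = 40733
10–19: 57000 × 0.943 = 53751
20–29: 96000 × 0.951 = 91296
30–39: 97500 × 0.936 = 91260
40+: 77000 × 0.928 + 95500 × 0.49 = 71456 + 46795 = 118251
Giving 40733 / 53751 / 91296 / 91260 / 118251.
Period 2:
Births: 91260 × 0.529 = 48277
10–19: 40733 × 0.943 = 38411
20–29: 53751 × 0.951 = 51117
30–39: 91296 × 0.936 = 85453
40+: 91260 × 0.928 + 118251 × 0.49 = 84689 + 57943 = 142632
Giving 48277 / 38411 / 51117 / 85453 / 142632.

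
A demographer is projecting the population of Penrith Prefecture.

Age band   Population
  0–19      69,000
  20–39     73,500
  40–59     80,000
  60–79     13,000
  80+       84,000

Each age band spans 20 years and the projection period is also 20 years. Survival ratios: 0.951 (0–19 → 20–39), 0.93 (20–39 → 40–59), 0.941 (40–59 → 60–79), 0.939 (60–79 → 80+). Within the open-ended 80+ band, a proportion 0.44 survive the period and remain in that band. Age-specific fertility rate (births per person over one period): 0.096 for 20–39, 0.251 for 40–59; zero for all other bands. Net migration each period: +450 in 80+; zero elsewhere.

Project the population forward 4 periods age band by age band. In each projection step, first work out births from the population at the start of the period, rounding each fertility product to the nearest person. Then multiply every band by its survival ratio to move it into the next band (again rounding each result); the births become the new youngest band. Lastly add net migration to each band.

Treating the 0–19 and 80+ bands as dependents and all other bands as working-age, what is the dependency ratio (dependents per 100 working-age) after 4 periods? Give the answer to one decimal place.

Call the groups 1 to 5, youngest first.
[period 1]
Births: 73500 * 0.096 = 7056 ; 80000 * 0.251 = 20080 — total 27136
Group 2: 69000 * 0.951 = 65619
Group 3: 73500 * 0.93 = 68355
Group 4: 80000 * 0.941 = 75280
Group 5: 13000 * 0.939 + 84000 * 0.44 = 12207 + 36960 = 49167
Net migration: Group 5 + 450 → 49617
End of period: [27136, 65619, 68355, 75280, 49617]
[period 2]
Births: 65619 * 0.096 = 6299 ; 68355 * 0.251 = 17157 — total 23456
Group 2: 27136 * 0.951 = 25806
Group 3: 65619 * 0.93 = 61026
Group 4: 68355 * 0.941 = 64322
Group 5: 75280 * 0.939 + 49617 * 0.44 = 70688 + 21831 = 92519
Net migration: Group 5 + 450 → 92969
End of period: [23456, 25806, 61026, 64322, 92969]
[period 3]
Births: 25806 * 0.096 = 2477 ; 61026 * 0.251 = 15318 — total 17795
Group 2: 23456 * 0.951 = 22307
Group 3: 25806 * 0.93 = 24000
Group 4: 61026 * 0.941 = 57425
Group 5: 64322 * 0.939 + 92969 * 0.44 = 60398 + 40906 = 101304
Net migration: Group 5 + 450 → 101754
End of period: [17795, 22307, 24000, 57425, 101754]
[period 4]
Births: 22307 * 0.096 = 2141 ; 24000 * 0.251 = 6024 — total 8165
Group 2: 17795 * 0.951 = 16923
Group 3: 22307 * 0.93 = 20746
Group 4: 24000 * 0.941 = 22584
Group 5: 57425 * 0.939 + 101754 * 0.44 = 53922 + 44772 = 98694
Net migration: Group 5 + 450 → 99144
End of period: [8165, 16923, 20746, 22584, 99144]
Dependents (band 0–19 + band 80+) = 8165 + 99144 = 107309; working-age = 60253; ratio = 107309/60253 × 100 = 178.1

178.1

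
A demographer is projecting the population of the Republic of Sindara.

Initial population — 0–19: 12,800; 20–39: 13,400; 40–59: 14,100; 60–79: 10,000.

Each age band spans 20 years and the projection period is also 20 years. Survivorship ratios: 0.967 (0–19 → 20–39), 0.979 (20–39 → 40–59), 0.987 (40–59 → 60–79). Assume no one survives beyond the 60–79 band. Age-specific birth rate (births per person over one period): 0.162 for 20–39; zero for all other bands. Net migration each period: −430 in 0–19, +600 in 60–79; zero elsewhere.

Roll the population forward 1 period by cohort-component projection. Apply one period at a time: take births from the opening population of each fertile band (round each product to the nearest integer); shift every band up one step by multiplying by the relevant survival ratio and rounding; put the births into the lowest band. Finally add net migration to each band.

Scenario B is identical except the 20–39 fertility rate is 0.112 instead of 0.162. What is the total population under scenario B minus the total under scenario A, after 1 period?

-670

Call the groups 1 to 4, youngest first.
— Period 1 —
Births: 13400 * 0.162 = 2171
Group 2: 12800 * 0.967 = 12378
Group 3: 13400 * 0.979 = 13119
Group 4: 14100 * 0.987 = 13917
Net migration: Group 1 − 430 → 1741; Group 4 + 600 → 14517
End of period: [1741, 12378, 13119, 14517]
Scenario A total after 1 period: 41755
Scenario B projection —
— Period 1 —
Births: 13400 * 0.112 = 1501
Group 2: 12800 * 0.967 = 12378
Group 3: 13400 * 0.979 = 13119
Group 4: 14100 * 0.987 = 13917
Net migration: Group 1 − 430 → 1071; Group 4 + 600 → 14517
End of period: [1071, 12378, 13119, 14517]
Scenario B total after 1 period: 41085
Difference B − A = 41085 − 41755 = -670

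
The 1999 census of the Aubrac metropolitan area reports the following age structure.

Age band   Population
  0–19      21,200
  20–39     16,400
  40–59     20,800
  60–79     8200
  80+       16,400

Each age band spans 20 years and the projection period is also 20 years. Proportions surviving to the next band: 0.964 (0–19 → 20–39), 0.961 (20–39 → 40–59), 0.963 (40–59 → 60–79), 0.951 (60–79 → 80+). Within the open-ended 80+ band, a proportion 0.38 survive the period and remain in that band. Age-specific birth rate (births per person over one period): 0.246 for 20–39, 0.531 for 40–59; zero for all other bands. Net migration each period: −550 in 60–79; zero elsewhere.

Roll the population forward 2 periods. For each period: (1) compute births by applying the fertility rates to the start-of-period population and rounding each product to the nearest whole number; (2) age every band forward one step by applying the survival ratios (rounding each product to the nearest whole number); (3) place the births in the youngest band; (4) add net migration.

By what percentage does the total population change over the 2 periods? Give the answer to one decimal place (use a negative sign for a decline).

3.7

Period 1:
Births: 16400 * 0.246 = 4034 ; 20800 * 0.531 = 11045 → 15079
20–39: 21200 * 0.964 = 20437
40–59: 16400 * 0.961 = 15760
60–79: 20800 * 0.963 = 20030
80+: 8200 * 0.951 + 16400 * 0.38 = 7798 + 6232 = 14030
Net migration: 60–79 − 550 → 19480
Giving 15079 / 20437 / 15760 / 19480 / 14030.
Period 2:
Births: 20437 * 0.246 = 5028 ; 15760 * 0.531 = 8369 → 13397
20–39: 15079 * 0.964 = 14536
40–59: 20437 * 0.961 = 19640
60–79: 15760 * 0.963 = 15177
80+: 19480 * 0.951 + 14030 * 0.38 = 18525 + 5331 = 23856
Net migration: 60–79 − 550 → 14627
Giving 13397 / 14536 / 19640 / 14627 / 23856.
Total: 83000 → 86056; change = 3056; percentage change = 3.7%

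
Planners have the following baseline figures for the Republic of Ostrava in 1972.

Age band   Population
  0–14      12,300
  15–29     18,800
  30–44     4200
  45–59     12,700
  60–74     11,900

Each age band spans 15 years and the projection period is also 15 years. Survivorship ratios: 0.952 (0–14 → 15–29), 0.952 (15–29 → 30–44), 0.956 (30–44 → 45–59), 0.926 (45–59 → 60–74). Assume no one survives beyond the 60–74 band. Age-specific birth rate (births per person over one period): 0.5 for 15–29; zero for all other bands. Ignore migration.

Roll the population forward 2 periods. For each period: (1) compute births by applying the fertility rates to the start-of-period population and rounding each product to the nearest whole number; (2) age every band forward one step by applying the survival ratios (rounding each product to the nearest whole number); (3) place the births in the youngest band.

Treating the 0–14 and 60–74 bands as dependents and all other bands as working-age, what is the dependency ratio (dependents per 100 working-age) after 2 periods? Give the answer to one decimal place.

— Period 1 —
Births: 18800 × 0.5 = 9400
15–29: 12300 × 0.952 = 11710
30–44: 18800 × 0.952 = 17898
45–59: 4200 × 0.956 = 4015
60–74: 12700 × 0.926 = 11760
Population now: 0–14=9400, 15–29=11710, 30–44=17898, 45–59=4015, 60–74=11760
— Period 2 —
Births: 11710 × 0.5 = 5855
15–29: 9400 × 0.952 = 8949
30–44: 11710 × 0.952 = 11148
45–59: 17898 × 0.956 = 17110
60–74: 4015 × 0.926 = 3718
Population now: 0–14=5855, 15–29=8949, 30–44=11148, 45–59=17110, 60–74=3718
Dependents (band 0–14 + band 60–74) = 5855 + 3718 = 9573; working-age = 37207; ratio = 9573/37207 × 100 = 25.7

25.7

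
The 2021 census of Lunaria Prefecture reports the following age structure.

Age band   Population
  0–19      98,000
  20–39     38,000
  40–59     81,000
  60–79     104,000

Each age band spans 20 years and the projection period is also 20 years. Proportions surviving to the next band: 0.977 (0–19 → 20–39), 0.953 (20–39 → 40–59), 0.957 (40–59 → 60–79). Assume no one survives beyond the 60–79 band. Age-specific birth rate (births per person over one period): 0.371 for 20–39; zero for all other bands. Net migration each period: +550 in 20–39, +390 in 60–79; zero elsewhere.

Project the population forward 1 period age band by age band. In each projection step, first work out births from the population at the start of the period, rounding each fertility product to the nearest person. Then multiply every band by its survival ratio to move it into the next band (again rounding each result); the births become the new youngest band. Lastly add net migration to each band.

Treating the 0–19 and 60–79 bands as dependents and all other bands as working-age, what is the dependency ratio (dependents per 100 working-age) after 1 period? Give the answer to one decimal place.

— Period 1 —
Births: 38000 × 0.371 = 14098
20–39: 98000 × 0.977 = 95746
40–59: 38000 × 0.953 = 36214
60–79: 81000 × 0.957 = 77517
Net migration: 20–39 + 550 → 96296; 60–79 + 390 → 77907
→ [14098, 96296, 36214, 77907]
Dependents (band 0–19 + band 60–79) = 14098 + 77907 = 92005; working-age = 132510; ratio = 92005/132510 × 100 = 69.4

69.4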